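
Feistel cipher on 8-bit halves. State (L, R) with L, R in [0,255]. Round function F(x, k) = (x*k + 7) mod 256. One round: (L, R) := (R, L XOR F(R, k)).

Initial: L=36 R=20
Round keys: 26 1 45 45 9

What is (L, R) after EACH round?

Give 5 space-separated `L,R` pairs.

Round 1 (k=26): L=20 R=43
Round 2 (k=1): L=43 R=38
Round 3 (k=45): L=38 R=158
Round 4 (k=45): L=158 R=235
Round 5 (k=9): L=235 R=212

Answer: 20,43 43,38 38,158 158,235 235,212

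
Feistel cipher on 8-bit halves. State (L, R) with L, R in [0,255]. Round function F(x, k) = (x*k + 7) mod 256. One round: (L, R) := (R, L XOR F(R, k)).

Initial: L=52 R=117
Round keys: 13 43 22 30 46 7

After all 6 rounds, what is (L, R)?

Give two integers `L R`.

Answer: 222 158

Derivation:
Round 1 (k=13): L=117 R=204
Round 2 (k=43): L=204 R=62
Round 3 (k=22): L=62 R=151
Round 4 (k=30): L=151 R=135
Round 5 (k=46): L=135 R=222
Round 6 (k=7): L=222 R=158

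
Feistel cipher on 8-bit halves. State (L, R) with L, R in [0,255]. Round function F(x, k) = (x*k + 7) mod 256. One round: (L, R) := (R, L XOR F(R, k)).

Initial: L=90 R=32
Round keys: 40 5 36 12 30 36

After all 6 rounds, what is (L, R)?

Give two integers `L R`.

Round 1 (k=40): L=32 R=93
Round 2 (k=5): L=93 R=248
Round 3 (k=36): L=248 R=186
Round 4 (k=12): L=186 R=71
Round 5 (k=30): L=71 R=227
Round 6 (k=36): L=227 R=180

Answer: 227 180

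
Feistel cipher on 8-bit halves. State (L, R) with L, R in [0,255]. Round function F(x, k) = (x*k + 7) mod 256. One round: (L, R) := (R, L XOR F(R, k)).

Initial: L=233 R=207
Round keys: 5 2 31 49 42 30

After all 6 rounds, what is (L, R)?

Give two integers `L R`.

Answer: 131 198

Derivation:
Round 1 (k=5): L=207 R=251
Round 2 (k=2): L=251 R=50
Round 3 (k=31): L=50 R=238
Round 4 (k=49): L=238 R=167
Round 5 (k=42): L=167 R=131
Round 6 (k=30): L=131 R=198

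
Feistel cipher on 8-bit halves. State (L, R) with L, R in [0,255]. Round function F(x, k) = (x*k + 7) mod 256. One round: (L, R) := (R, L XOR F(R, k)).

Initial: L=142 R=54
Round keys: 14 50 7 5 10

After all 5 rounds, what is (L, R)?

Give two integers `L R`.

Round 1 (k=14): L=54 R=117
Round 2 (k=50): L=117 R=215
Round 3 (k=7): L=215 R=157
Round 4 (k=5): L=157 R=207
Round 5 (k=10): L=207 R=128

Answer: 207 128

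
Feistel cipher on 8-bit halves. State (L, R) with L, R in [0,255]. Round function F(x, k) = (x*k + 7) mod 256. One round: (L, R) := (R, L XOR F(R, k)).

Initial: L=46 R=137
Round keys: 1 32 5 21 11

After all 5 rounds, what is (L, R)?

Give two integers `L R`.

Answer: 120 28

Derivation:
Round 1 (k=1): L=137 R=190
Round 2 (k=32): L=190 R=78
Round 3 (k=5): L=78 R=51
Round 4 (k=21): L=51 R=120
Round 5 (k=11): L=120 R=28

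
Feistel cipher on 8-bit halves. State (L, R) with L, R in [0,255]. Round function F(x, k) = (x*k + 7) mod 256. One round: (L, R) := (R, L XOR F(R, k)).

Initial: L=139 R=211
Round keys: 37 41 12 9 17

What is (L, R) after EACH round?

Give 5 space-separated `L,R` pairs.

Round 1 (k=37): L=211 R=13
Round 2 (k=41): L=13 R=207
Round 3 (k=12): L=207 R=182
Round 4 (k=9): L=182 R=162
Round 5 (k=17): L=162 R=127

Answer: 211,13 13,207 207,182 182,162 162,127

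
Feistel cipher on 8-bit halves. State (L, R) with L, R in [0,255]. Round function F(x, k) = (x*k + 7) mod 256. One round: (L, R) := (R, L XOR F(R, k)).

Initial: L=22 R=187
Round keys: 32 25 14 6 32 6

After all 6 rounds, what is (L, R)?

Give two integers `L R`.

Answer: 151 93

Derivation:
Round 1 (k=32): L=187 R=113
Round 2 (k=25): L=113 R=171
Round 3 (k=14): L=171 R=16
Round 4 (k=6): L=16 R=204
Round 5 (k=32): L=204 R=151
Round 6 (k=6): L=151 R=93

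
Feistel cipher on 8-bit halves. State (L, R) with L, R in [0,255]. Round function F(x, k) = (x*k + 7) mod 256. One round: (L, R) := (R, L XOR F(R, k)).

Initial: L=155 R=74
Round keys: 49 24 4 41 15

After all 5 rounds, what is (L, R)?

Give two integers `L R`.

Round 1 (k=49): L=74 R=170
Round 2 (k=24): L=170 R=189
Round 3 (k=4): L=189 R=81
Round 4 (k=41): L=81 R=189
Round 5 (k=15): L=189 R=75

Answer: 189 75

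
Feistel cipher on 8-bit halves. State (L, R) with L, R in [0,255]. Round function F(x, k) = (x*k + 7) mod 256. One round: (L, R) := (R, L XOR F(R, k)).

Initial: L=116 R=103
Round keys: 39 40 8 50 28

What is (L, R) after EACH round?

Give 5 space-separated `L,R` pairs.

Round 1 (k=39): L=103 R=204
Round 2 (k=40): L=204 R=128
Round 3 (k=8): L=128 R=203
Round 4 (k=50): L=203 R=45
Round 5 (k=28): L=45 R=56

Answer: 103,204 204,128 128,203 203,45 45,56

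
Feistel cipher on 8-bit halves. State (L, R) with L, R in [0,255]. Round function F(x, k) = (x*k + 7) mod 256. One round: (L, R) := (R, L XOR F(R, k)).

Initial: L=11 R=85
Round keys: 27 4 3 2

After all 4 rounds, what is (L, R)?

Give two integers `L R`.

Answer: 68 1

Derivation:
Round 1 (k=27): L=85 R=245
Round 2 (k=4): L=245 R=142
Round 3 (k=3): L=142 R=68
Round 4 (k=2): L=68 R=1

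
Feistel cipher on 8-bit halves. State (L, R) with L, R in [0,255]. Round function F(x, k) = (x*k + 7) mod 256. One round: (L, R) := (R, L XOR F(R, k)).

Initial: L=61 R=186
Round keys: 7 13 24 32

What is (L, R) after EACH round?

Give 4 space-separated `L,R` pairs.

Round 1 (k=7): L=186 R=32
Round 2 (k=13): L=32 R=29
Round 3 (k=24): L=29 R=159
Round 4 (k=32): L=159 R=250

Answer: 186,32 32,29 29,159 159,250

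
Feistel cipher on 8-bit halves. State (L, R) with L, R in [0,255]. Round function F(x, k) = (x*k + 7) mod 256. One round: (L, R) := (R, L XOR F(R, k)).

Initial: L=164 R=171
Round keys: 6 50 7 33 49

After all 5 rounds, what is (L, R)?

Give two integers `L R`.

Answer: 141 244

Derivation:
Round 1 (k=6): L=171 R=173
Round 2 (k=50): L=173 R=122
Round 3 (k=7): L=122 R=240
Round 4 (k=33): L=240 R=141
Round 5 (k=49): L=141 R=244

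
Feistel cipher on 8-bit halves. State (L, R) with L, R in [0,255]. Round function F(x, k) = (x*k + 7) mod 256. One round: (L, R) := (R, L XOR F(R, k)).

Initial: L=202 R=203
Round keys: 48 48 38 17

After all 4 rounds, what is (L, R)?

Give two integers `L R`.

Round 1 (k=48): L=203 R=221
Round 2 (k=48): L=221 R=188
Round 3 (k=38): L=188 R=50
Round 4 (k=17): L=50 R=229

Answer: 50 229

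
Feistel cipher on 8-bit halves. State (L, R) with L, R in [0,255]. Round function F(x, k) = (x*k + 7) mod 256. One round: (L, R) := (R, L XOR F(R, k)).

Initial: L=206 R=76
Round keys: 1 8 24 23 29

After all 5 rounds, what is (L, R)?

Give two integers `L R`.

Round 1 (k=1): L=76 R=157
Round 2 (k=8): L=157 R=163
Round 3 (k=24): L=163 R=210
Round 4 (k=23): L=210 R=70
Round 5 (k=29): L=70 R=39

Answer: 70 39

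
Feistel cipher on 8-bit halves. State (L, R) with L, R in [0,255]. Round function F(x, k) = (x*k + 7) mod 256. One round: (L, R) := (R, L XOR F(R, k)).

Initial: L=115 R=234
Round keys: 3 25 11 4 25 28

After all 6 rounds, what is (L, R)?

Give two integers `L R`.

Round 1 (k=3): L=234 R=182
Round 2 (k=25): L=182 R=39
Round 3 (k=11): L=39 R=2
Round 4 (k=4): L=2 R=40
Round 5 (k=25): L=40 R=237
Round 6 (k=28): L=237 R=219

Answer: 237 219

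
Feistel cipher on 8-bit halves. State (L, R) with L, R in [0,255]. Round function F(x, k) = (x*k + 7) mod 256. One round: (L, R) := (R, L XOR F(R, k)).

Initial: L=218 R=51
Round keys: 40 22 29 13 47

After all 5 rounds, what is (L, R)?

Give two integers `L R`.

Answer: 81 118

Derivation:
Round 1 (k=40): L=51 R=37
Round 2 (k=22): L=37 R=6
Round 3 (k=29): L=6 R=144
Round 4 (k=13): L=144 R=81
Round 5 (k=47): L=81 R=118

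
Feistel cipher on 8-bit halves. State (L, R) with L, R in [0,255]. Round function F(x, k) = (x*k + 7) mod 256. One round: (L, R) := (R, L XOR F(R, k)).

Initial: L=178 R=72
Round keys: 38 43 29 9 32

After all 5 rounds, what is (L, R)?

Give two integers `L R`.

Answer: 145 39

Derivation:
Round 1 (k=38): L=72 R=5
Round 2 (k=43): L=5 R=150
Round 3 (k=29): L=150 R=0
Round 4 (k=9): L=0 R=145
Round 5 (k=32): L=145 R=39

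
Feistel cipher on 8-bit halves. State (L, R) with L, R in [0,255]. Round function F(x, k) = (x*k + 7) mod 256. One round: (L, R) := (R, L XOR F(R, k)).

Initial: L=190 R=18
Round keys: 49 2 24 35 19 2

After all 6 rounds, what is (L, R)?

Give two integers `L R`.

Round 1 (k=49): L=18 R=199
Round 2 (k=2): L=199 R=135
Round 3 (k=24): L=135 R=104
Round 4 (k=35): L=104 R=184
Round 5 (k=19): L=184 R=199
Round 6 (k=2): L=199 R=45

Answer: 199 45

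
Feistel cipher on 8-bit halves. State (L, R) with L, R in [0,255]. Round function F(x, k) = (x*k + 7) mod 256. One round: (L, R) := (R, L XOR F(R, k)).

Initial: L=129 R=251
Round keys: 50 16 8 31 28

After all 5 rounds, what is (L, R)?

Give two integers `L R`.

Answer: 192 108

Derivation:
Round 1 (k=50): L=251 R=140
Round 2 (k=16): L=140 R=60
Round 3 (k=8): L=60 R=107
Round 4 (k=31): L=107 R=192
Round 5 (k=28): L=192 R=108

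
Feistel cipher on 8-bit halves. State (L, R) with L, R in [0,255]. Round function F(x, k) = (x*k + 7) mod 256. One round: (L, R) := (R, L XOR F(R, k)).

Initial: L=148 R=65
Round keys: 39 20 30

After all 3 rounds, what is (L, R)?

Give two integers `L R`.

Round 1 (k=39): L=65 R=122
Round 2 (k=20): L=122 R=206
Round 3 (k=30): L=206 R=81

Answer: 206 81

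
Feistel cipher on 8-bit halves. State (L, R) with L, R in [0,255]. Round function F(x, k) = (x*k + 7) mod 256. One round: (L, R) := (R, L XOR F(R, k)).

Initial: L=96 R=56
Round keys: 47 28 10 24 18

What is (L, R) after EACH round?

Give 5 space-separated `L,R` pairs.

Answer: 56,47 47,19 19,234 234,228 228,229

Derivation:
Round 1 (k=47): L=56 R=47
Round 2 (k=28): L=47 R=19
Round 3 (k=10): L=19 R=234
Round 4 (k=24): L=234 R=228
Round 5 (k=18): L=228 R=229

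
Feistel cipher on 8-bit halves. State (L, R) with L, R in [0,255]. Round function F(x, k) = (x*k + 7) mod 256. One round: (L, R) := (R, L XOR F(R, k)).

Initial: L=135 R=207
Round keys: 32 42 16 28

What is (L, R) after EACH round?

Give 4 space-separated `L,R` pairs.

Round 1 (k=32): L=207 R=96
Round 2 (k=42): L=96 R=8
Round 3 (k=16): L=8 R=231
Round 4 (k=28): L=231 R=67

Answer: 207,96 96,8 8,231 231,67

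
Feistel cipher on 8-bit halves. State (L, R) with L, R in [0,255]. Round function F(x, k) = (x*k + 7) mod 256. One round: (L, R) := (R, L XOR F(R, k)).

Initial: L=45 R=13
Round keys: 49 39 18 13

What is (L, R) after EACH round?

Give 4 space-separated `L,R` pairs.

Answer: 13,169 169,203 203,228 228,80

Derivation:
Round 1 (k=49): L=13 R=169
Round 2 (k=39): L=169 R=203
Round 3 (k=18): L=203 R=228
Round 4 (k=13): L=228 R=80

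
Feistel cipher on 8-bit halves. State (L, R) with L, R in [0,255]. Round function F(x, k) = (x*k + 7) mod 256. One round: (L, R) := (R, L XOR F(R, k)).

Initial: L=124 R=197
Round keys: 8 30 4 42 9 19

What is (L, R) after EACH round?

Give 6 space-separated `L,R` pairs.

Answer: 197,83 83,4 4,68 68,43 43,206 206,122

Derivation:
Round 1 (k=8): L=197 R=83
Round 2 (k=30): L=83 R=4
Round 3 (k=4): L=4 R=68
Round 4 (k=42): L=68 R=43
Round 5 (k=9): L=43 R=206
Round 6 (k=19): L=206 R=122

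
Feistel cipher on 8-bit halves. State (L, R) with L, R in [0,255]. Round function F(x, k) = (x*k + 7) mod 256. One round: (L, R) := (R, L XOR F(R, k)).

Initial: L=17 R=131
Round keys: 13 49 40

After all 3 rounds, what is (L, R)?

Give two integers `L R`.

Answer: 21 240

Derivation:
Round 1 (k=13): L=131 R=191
Round 2 (k=49): L=191 R=21
Round 3 (k=40): L=21 R=240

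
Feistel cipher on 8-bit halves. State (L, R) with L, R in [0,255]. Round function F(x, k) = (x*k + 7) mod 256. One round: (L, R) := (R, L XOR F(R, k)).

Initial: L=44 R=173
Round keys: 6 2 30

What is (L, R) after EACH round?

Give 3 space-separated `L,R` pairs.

Answer: 173,57 57,212 212,230

Derivation:
Round 1 (k=6): L=173 R=57
Round 2 (k=2): L=57 R=212
Round 3 (k=30): L=212 R=230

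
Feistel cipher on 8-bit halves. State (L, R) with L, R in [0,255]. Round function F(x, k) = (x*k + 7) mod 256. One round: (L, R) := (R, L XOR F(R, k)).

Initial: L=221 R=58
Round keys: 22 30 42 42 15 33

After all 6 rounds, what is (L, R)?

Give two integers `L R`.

Round 1 (k=22): L=58 R=222
Round 2 (k=30): L=222 R=49
Round 3 (k=42): L=49 R=207
Round 4 (k=42): L=207 R=204
Round 5 (k=15): L=204 R=52
Round 6 (k=33): L=52 R=119

Answer: 52 119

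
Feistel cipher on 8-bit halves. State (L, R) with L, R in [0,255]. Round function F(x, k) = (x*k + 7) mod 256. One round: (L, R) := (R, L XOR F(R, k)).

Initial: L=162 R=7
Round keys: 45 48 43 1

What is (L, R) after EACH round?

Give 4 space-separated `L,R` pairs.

Answer: 7,224 224,0 0,231 231,238

Derivation:
Round 1 (k=45): L=7 R=224
Round 2 (k=48): L=224 R=0
Round 3 (k=43): L=0 R=231
Round 4 (k=1): L=231 R=238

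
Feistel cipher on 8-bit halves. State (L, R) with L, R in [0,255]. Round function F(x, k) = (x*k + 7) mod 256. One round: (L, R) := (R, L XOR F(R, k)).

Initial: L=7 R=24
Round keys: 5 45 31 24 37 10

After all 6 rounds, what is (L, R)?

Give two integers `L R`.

Round 1 (k=5): L=24 R=120
Round 2 (k=45): L=120 R=7
Round 3 (k=31): L=7 R=152
Round 4 (k=24): L=152 R=64
Round 5 (k=37): L=64 R=223
Round 6 (k=10): L=223 R=253

Answer: 223 253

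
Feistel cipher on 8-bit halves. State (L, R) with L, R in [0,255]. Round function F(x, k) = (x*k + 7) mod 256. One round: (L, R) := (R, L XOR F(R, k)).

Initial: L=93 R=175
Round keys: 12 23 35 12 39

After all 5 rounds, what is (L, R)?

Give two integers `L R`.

Answer: 197 205

Derivation:
Round 1 (k=12): L=175 R=102
Round 2 (k=23): L=102 R=158
Round 3 (k=35): L=158 R=199
Round 4 (k=12): L=199 R=197
Round 5 (k=39): L=197 R=205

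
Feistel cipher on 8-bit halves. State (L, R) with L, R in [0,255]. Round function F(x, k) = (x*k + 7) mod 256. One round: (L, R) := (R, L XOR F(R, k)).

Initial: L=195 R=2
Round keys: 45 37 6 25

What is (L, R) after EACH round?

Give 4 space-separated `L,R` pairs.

Round 1 (k=45): L=2 R=162
Round 2 (k=37): L=162 R=115
Round 3 (k=6): L=115 R=27
Round 4 (k=25): L=27 R=217

Answer: 2,162 162,115 115,27 27,217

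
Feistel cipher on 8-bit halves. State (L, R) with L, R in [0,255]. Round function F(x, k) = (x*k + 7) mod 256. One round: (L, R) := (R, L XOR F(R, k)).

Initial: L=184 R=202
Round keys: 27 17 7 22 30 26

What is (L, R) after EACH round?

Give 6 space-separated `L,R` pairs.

Answer: 202,237 237,14 14,132 132,81 81,1 1,112

Derivation:
Round 1 (k=27): L=202 R=237
Round 2 (k=17): L=237 R=14
Round 3 (k=7): L=14 R=132
Round 4 (k=22): L=132 R=81
Round 5 (k=30): L=81 R=1
Round 6 (k=26): L=1 R=112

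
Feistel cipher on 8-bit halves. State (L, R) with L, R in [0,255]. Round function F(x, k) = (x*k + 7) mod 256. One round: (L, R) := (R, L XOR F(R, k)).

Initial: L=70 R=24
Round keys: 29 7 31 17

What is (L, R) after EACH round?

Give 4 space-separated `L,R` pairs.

Round 1 (k=29): L=24 R=249
Round 2 (k=7): L=249 R=206
Round 3 (k=31): L=206 R=0
Round 4 (k=17): L=0 R=201

Answer: 24,249 249,206 206,0 0,201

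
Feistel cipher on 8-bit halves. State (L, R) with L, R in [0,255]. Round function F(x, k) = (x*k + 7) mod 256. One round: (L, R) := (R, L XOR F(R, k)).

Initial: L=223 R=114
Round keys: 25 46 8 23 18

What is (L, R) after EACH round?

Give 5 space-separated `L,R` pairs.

Answer: 114,246 246,73 73,185 185,239 239,108

Derivation:
Round 1 (k=25): L=114 R=246
Round 2 (k=46): L=246 R=73
Round 3 (k=8): L=73 R=185
Round 4 (k=23): L=185 R=239
Round 5 (k=18): L=239 R=108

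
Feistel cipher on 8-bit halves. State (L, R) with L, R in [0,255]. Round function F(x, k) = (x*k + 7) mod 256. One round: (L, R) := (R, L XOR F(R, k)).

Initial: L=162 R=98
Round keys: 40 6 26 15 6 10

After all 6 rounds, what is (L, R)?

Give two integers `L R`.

Answer: 31 229

Derivation:
Round 1 (k=40): L=98 R=245
Round 2 (k=6): L=245 R=167
Round 3 (k=26): L=167 R=8
Round 4 (k=15): L=8 R=216
Round 5 (k=6): L=216 R=31
Round 6 (k=10): L=31 R=229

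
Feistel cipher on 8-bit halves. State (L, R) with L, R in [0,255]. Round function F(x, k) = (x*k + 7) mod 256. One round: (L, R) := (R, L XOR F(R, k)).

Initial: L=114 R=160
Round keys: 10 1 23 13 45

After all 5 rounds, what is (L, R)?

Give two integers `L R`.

Answer: 177 26

Derivation:
Round 1 (k=10): L=160 R=53
Round 2 (k=1): L=53 R=156
Round 3 (k=23): L=156 R=62
Round 4 (k=13): L=62 R=177
Round 5 (k=45): L=177 R=26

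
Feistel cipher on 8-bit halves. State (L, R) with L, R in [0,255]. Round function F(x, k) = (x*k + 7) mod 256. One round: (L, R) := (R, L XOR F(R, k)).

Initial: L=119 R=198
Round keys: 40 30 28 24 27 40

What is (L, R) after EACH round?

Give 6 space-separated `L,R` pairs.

Answer: 198,128 128,193 193,163 163,142 142,162 162,217

Derivation:
Round 1 (k=40): L=198 R=128
Round 2 (k=30): L=128 R=193
Round 3 (k=28): L=193 R=163
Round 4 (k=24): L=163 R=142
Round 5 (k=27): L=142 R=162
Round 6 (k=40): L=162 R=217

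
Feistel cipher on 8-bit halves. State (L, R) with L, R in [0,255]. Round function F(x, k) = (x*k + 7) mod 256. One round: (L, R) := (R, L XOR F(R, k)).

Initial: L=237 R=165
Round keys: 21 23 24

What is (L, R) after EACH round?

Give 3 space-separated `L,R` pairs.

Round 1 (k=21): L=165 R=125
Round 2 (k=23): L=125 R=231
Round 3 (k=24): L=231 R=210

Answer: 165,125 125,231 231,210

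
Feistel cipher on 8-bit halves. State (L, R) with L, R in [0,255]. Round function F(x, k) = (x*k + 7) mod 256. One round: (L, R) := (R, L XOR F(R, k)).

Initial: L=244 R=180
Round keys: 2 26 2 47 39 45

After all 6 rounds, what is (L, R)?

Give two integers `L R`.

Answer: 81 192

Derivation:
Round 1 (k=2): L=180 R=155
Round 2 (k=26): L=155 R=113
Round 3 (k=2): L=113 R=114
Round 4 (k=47): L=114 R=132
Round 5 (k=39): L=132 R=81
Round 6 (k=45): L=81 R=192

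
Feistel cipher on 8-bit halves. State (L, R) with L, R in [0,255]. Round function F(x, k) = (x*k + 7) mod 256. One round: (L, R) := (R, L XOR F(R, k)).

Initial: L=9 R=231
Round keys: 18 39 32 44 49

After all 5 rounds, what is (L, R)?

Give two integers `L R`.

Answer: 151 37

Derivation:
Round 1 (k=18): L=231 R=76
Round 2 (k=39): L=76 R=124
Round 3 (k=32): L=124 R=203
Round 4 (k=44): L=203 R=151
Round 5 (k=49): L=151 R=37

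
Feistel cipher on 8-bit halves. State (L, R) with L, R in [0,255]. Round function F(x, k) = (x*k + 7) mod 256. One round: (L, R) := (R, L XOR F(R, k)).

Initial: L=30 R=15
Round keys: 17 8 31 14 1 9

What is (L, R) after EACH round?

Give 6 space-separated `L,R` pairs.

Round 1 (k=17): L=15 R=24
Round 2 (k=8): L=24 R=200
Round 3 (k=31): L=200 R=39
Round 4 (k=14): L=39 R=225
Round 5 (k=1): L=225 R=207
Round 6 (k=9): L=207 R=175

Answer: 15,24 24,200 200,39 39,225 225,207 207,175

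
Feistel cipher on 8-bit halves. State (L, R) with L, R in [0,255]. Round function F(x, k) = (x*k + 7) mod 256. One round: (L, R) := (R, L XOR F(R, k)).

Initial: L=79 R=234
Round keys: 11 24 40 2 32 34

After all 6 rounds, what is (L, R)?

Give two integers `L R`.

Round 1 (k=11): L=234 R=90
Round 2 (k=24): L=90 R=157
Round 3 (k=40): L=157 R=213
Round 4 (k=2): L=213 R=44
Round 5 (k=32): L=44 R=82
Round 6 (k=34): L=82 R=199

Answer: 82 199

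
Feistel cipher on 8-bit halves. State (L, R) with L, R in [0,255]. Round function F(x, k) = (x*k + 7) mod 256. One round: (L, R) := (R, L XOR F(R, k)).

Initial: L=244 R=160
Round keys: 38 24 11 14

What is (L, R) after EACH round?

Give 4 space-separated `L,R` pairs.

Answer: 160,51 51,111 111,255 255,150

Derivation:
Round 1 (k=38): L=160 R=51
Round 2 (k=24): L=51 R=111
Round 3 (k=11): L=111 R=255
Round 4 (k=14): L=255 R=150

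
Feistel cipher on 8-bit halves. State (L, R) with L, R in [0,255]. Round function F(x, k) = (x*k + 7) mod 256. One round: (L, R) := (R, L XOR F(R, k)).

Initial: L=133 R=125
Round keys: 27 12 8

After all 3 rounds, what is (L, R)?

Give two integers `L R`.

Round 1 (k=27): L=125 R=179
Round 2 (k=12): L=179 R=22
Round 3 (k=8): L=22 R=4

Answer: 22 4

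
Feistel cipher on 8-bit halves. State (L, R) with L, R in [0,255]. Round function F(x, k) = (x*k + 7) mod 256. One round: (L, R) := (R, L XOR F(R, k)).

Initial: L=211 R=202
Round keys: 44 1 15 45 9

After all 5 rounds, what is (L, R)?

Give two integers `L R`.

Round 1 (k=44): L=202 R=108
Round 2 (k=1): L=108 R=185
Round 3 (k=15): L=185 R=178
Round 4 (k=45): L=178 R=232
Round 5 (k=9): L=232 R=157

Answer: 232 157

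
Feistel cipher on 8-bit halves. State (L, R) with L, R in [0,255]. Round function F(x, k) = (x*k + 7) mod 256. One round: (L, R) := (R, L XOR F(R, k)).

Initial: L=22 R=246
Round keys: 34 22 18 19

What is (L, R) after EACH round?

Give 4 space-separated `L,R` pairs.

Answer: 246,165 165,195 195,24 24,12

Derivation:
Round 1 (k=34): L=246 R=165
Round 2 (k=22): L=165 R=195
Round 3 (k=18): L=195 R=24
Round 4 (k=19): L=24 R=12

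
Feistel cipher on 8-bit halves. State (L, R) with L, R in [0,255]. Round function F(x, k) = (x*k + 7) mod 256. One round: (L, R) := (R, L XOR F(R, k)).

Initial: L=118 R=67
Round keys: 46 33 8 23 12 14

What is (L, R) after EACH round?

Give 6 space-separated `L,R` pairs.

Answer: 67,103 103,13 13,8 8,178 178,87 87,123

Derivation:
Round 1 (k=46): L=67 R=103
Round 2 (k=33): L=103 R=13
Round 3 (k=8): L=13 R=8
Round 4 (k=23): L=8 R=178
Round 5 (k=12): L=178 R=87
Round 6 (k=14): L=87 R=123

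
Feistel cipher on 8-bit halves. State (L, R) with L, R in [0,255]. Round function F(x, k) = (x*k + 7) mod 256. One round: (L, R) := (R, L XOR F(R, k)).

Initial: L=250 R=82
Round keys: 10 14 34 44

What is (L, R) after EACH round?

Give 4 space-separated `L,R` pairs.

Answer: 82,193 193,199 199,180 180,48

Derivation:
Round 1 (k=10): L=82 R=193
Round 2 (k=14): L=193 R=199
Round 3 (k=34): L=199 R=180
Round 4 (k=44): L=180 R=48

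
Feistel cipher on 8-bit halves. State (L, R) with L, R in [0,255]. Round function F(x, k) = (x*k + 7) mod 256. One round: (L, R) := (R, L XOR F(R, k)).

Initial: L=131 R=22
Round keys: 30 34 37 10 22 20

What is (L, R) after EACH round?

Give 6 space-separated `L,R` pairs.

Round 1 (k=30): L=22 R=24
Round 2 (k=34): L=24 R=33
Round 3 (k=37): L=33 R=212
Round 4 (k=10): L=212 R=110
Round 5 (k=22): L=110 R=175
Round 6 (k=20): L=175 R=221

Answer: 22,24 24,33 33,212 212,110 110,175 175,221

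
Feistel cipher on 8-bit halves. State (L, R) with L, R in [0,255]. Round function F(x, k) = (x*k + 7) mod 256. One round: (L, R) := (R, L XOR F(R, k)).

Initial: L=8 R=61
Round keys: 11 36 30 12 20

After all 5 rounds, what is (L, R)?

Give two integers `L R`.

Answer: 97 246

Derivation:
Round 1 (k=11): L=61 R=174
Round 2 (k=36): L=174 R=66
Round 3 (k=30): L=66 R=109
Round 4 (k=12): L=109 R=97
Round 5 (k=20): L=97 R=246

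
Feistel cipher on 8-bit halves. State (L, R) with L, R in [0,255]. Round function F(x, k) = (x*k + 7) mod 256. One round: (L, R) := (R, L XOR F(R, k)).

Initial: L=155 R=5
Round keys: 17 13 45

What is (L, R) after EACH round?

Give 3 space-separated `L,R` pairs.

Round 1 (k=17): L=5 R=199
Round 2 (k=13): L=199 R=39
Round 3 (k=45): L=39 R=37

Answer: 5,199 199,39 39,37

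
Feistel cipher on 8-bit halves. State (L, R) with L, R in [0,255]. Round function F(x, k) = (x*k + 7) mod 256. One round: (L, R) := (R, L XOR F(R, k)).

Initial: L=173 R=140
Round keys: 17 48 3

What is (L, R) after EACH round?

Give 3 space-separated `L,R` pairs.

Round 1 (k=17): L=140 R=254
Round 2 (k=48): L=254 R=43
Round 3 (k=3): L=43 R=118

Answer: 140,254 254,43 43,118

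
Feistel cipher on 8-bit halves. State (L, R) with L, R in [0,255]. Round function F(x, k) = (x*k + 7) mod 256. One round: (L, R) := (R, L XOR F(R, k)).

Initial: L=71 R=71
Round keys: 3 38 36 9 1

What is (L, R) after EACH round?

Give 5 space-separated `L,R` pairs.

Answer: 71,155 155,78 78,100 100,197 197,168

Derivation:
Round 1 (k=3): L=71 R=155
Round 2 (k=38): L=155 R=78
Round 3 (k=36): L=78 R=100
Round 4 (k=9): L=100 R=197
Round 5 (k=1): L=197 R=168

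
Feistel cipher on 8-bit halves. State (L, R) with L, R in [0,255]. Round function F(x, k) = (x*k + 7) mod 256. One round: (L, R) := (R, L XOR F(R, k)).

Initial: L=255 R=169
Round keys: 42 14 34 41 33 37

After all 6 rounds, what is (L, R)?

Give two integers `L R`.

Round 1 (k=42): L=169 R=62
Round 2 (k=14): L=62 R=194
Round 3 (k=34): L=194 R=245
Round 4 (k=41): L=245 R=134
Round 5 (k=33): L=134 R=184
Round 6 (k=37): L=184 R=25

Answer: 184 25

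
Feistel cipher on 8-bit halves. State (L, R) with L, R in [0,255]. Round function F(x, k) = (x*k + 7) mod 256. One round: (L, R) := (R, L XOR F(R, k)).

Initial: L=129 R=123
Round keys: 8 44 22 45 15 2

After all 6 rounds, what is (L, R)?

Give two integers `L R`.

Round 1 (k=8): L=123 R=94
Round 2 (k=44): L=94 R=84
Round 3 (k=22): L=84 R=97
Round 4 (k=45): L=97 R=64
Round 5 (k=15): L=64 R=166
Round 6 (k=2): L=166 R=19

Answer: 166 19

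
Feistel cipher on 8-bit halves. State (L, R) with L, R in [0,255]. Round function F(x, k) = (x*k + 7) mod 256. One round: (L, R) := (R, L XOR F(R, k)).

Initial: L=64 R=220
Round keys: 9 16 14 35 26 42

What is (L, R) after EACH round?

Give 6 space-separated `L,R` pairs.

Answer: 220,131 131,235 235,98 98,134 134,193 193,55

Derivation:
Round 1 (k=9): L=220 R=131
Round 2 (k=16): L=131 R=235
Round 3 (k=14): L=235 R=98
Round 4 (k=35): L=98 R=134
Round 5 (k=26): L=134 R=193
Round 6 (k=42): L=193 R=55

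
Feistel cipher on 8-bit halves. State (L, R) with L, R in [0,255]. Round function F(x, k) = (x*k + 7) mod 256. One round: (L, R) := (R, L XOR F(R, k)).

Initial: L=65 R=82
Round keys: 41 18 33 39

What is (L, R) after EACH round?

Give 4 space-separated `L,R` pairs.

Answer: 82,104 104,5 5,196 196,230

Derivation:
Round 1 (k=41): L=82 R=104
Round 2 (k=18): L=104 R=5
Round 3 (k=33): L=5 R=196
Round 4 (k=39): L=196 R=230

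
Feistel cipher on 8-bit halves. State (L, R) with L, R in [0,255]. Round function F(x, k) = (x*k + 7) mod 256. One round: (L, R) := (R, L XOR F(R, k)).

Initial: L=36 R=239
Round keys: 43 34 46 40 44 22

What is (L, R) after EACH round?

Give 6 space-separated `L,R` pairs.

Round 1 (k=43): L=239 R=8
Round 2 (k=34): L=8 R=248
Round 3 (k=46): L=248 R=159
Round 4 (k=40): L=159 R=39
Round 5 (k=44): L=39 R=36
Round 6 (k=22): L=36 R=56

Answer: 239,8 8,248 248,159 159,39 39,36 36,56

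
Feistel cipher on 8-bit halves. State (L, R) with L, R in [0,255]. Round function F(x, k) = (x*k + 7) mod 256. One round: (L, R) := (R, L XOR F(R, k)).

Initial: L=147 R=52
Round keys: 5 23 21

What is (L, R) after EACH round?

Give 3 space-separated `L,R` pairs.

Answer: 52,152 152,155 155,38

Derivation:
Round 1 (k=5): L=52 R=152
Round 2 (k=23): L=152 R=155
Round 3 (k=21): L=155 R=38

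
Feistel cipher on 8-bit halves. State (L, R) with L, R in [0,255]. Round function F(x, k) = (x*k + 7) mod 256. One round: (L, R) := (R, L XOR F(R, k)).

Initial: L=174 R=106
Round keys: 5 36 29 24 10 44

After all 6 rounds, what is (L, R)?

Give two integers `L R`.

Answer: 24 1

Derivation:
Round 1 (k=5): L=106 R=183
Round 2 (k=36): L=183 R=169
Round 3 (k=29): L=169 R=155
Round 4 (k=24): L=155 R=38
Round 5 (k=10): L=38 R=24
Round 6 (k=44): L=24 R=1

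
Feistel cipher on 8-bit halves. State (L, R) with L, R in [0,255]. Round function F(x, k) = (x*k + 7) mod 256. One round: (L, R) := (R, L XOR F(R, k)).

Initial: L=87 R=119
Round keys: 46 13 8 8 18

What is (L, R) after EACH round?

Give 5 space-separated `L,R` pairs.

Round 1 (k=46): L=119 R=62
Round 2 (k=13): L=62 R=90
Round 3 (k=8): L=90 R=233
Round 4 (k=8): L=233 R=21
Round 5 (k=18): L=21 R=104

Answer: 119,62 62,90 90,233 233,21 21,104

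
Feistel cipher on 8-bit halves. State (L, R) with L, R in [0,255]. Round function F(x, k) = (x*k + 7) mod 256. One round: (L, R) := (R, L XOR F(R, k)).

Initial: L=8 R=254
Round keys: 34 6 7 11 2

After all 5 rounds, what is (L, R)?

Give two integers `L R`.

Answer: 223 134

Derivation:
Round 1 (k=34): L=254 R=203
Round 2 (k=6): L=203 R=55
Round 3 (k=7): L=55 R=67
Round 4 (k=11): L=67 R=223
Round 5 (k=2): L=223 R=134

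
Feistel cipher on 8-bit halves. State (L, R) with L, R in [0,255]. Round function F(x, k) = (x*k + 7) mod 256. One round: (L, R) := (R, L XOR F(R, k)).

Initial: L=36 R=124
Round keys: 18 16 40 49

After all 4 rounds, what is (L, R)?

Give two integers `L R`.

Round 1 (k=18): L=124 R=155
Round 2 (k=16): L=155 R=203
Round 3 (k=40): L=203 R=36
Round 4 (k=49): L=36 R=32

Answer: 36 32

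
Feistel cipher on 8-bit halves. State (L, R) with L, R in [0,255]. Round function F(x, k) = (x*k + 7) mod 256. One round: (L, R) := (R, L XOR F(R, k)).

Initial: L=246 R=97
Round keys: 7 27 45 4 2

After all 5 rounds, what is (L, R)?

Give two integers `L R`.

Round 1 (k=7): L=97 R=88
Round 2 (k=27): L=88 R=46
Round 3 (k=45): L=46 R=69
Round 4 (k=4): L=69 R=53
Round 5 (k=2): L=53 R=52

Answer: 53 52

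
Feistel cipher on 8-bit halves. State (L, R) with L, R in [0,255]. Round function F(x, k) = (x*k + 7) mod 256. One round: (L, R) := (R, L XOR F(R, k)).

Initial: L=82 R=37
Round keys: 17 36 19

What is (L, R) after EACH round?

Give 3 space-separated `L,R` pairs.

Answer: 37,46 46,90 90,155

Derivation:
Round 1 (k=17): L=37 R=46
Round 2 (k=36): L=46 R=90
Round 3 (k=19): L=90 R=155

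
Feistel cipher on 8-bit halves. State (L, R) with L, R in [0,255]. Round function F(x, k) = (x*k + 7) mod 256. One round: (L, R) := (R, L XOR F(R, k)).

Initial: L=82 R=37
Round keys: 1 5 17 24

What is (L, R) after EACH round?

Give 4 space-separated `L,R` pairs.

Round 1 (k=1): L=37 R=126
Round 2 (k=5): L=126 R=88
Round 3 (k=17): L=88 R=161
Round 4 (k=24): L=161 R=71

Answer: 37,126 126,88 88,161 161,71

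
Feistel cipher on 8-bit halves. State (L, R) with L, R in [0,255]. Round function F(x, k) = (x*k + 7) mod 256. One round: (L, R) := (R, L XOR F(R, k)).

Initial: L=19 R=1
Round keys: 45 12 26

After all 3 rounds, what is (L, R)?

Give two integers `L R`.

Answer: 218 12

Derivation:
Round 1 (k=45): L=1 R=39
Round 2 (k=12): L=39 R=218
Round 3 (k=26): L=218 R=12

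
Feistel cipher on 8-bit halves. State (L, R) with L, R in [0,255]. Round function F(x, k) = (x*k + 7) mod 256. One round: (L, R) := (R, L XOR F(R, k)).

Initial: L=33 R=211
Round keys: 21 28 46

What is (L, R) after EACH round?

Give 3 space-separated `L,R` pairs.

Answer: 211,119 119,216 216,160

Derivation:
Round 1 (k=21): L=211 R=119
Round 2 (k=28): L=119 R=216
Round 3 (k=46): L=216 R=160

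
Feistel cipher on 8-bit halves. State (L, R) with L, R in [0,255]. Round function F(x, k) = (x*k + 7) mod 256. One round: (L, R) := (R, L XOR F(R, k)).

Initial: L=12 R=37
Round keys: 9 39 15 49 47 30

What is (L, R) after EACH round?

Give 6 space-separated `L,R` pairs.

Answer: 37,88 88,74 74,5 5,182 182,116 116,41

Derivation:
Round 1 (k=9): L=37 R=88
Round 2 (k=39): L=88 R=74
Round 3 (k=15): L=74 R=5
Round 4 (k=49): L=5 R=182
Round 5 (k=47): L=182 R=116
Round 6 (k=30): L=116 R=41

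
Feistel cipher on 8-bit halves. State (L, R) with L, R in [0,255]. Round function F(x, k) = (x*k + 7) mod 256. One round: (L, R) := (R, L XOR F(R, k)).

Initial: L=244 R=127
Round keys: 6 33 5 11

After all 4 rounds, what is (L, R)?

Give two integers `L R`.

Answer: 131 75

Derivation:
Round 1 (k=6): L=127 R=245
Round 2 (k=33): L=245 R=227
Round 3 (k=5): L=227 R=131
Round 4 (k=11): L=131 R=75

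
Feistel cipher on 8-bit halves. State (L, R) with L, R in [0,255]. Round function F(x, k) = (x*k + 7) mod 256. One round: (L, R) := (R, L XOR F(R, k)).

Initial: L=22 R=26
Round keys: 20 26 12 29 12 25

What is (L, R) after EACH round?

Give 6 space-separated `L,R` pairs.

Answer: 26,25 25,139 139,146 146,26 26,173 173,246

Derivation:
Round 1 (k=20): L=26 R=25
Round 2 (k=26): L=25 R=139
Round 3 (k=12): L=139 R=146
Round 4 (k=29): L=146 R=26
Round 5 (k=12): L=26 R=173
Round 6 (k=25): L=173 R=246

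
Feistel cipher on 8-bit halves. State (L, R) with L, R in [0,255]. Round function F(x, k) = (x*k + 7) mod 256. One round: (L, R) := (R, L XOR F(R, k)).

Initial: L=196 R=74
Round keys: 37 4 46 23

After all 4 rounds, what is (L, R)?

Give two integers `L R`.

Round 1 (k=37): L=74 R=125
Round 2 (k=4): L=125 R=177
Round 3 (k=46): L=177 R=168
Round 4 (k=23): L=168 R=174

Answer: 168 174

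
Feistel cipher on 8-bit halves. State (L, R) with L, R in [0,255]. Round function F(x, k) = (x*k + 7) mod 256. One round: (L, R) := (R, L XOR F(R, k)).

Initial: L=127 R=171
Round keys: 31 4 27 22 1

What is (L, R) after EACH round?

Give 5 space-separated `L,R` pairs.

Round 1 (k=31): L=171 R=195
Round 2 (k=4): L=195 R=184
Round 3 (k=27): L=184 R=172
Round 4 (k=22): L=172 R=119
Round 5 (k=1): L=119 R=210

Answer: 171,195 195,184 184,172 172,119 119,210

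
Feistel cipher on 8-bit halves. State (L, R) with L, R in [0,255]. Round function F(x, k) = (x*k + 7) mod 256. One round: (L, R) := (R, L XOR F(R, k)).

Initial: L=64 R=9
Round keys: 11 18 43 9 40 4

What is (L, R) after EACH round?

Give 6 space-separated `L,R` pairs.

Round 1 (k=11): L=9 R=42
Round 2 (k=18): L=42 R=242
Round 3 (k=43): L=242 R=135
Round 4 (k=9): L=135 R=52
Round 5 (k=40): L=52 R=160
Round 6 (k=4): L=160 R=179

Answer: 9,42 42,242 242,135 135,52 52,160 160,179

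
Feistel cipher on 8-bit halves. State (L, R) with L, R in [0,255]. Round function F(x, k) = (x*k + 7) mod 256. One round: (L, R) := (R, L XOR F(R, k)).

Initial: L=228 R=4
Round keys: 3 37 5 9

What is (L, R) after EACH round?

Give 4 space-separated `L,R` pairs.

Round 1 (k=3): L=4 R=247
Round 2 (k=37): L=247 R=190
Round 3 (k=5): L=190 R=74
Round 4 (k=9): L=74 R=31

Answer: 4,247 247,190 190,74 74,31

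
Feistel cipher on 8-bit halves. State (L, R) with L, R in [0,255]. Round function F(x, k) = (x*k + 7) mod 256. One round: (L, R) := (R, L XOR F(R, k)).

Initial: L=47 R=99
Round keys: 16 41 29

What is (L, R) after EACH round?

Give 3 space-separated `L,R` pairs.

Round 1 (k=16): L=99 R=24
Round 2 (k=41): L=24 R=188
Round 3 (k=29): L=188 R=75

Answer: 99,24 24,188 188,75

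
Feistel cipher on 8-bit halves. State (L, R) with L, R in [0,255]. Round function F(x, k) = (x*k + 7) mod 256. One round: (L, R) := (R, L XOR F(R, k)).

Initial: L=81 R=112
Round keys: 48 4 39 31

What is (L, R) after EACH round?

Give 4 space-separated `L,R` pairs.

Answer: 112,86 86,47 47,102 102,78

Derivation:
Round 1 (k=48): L=112 R=86
Round 2 (k=4): L=86 R=47
Round 3 (k=39): L=47 R=102
Round 4 (k=31): L=102 R=78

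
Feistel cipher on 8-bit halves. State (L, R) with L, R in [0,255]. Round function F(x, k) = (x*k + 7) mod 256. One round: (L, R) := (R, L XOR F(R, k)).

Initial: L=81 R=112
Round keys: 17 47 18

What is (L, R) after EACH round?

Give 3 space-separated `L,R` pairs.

Answer: 112,38 38,113 113,223

Derivation:
Round 1 (k=17): L=112 R=38
Round 2 (k=47): L=38 R=113
Round 3 (k=18): L=113 R=223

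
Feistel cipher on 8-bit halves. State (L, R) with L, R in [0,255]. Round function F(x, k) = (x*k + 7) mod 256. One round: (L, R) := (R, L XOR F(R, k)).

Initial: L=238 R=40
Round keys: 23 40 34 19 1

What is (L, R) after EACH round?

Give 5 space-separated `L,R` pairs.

Answer: 40,113 113,135 135,132 132,84 84,223

Derivation:
Round 1 (k=23): L=40 R=113
Round 2 (k=40): L=113 R=135
Round 3 (k=34): L=135 R=132
Round 4 (k=19): L=132 R=84
Round 5 (k=1): L=84 R=223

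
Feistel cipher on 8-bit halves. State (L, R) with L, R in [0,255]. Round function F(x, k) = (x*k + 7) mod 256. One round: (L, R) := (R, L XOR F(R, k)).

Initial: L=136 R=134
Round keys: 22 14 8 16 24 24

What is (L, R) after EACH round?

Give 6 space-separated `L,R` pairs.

Round 1 (k=22): L=134 R=3
Round 2 (k=14): L=3 R=183
Round 3 (k=8): L=183 R=188
Round 4 (k=16): L=188 R=112
Round 5 (k=24): L=112 R=59
Round 6 (k=24): L=59 R=255

Answer: 134,3 3,183 183,188 188,112 112,59 59,255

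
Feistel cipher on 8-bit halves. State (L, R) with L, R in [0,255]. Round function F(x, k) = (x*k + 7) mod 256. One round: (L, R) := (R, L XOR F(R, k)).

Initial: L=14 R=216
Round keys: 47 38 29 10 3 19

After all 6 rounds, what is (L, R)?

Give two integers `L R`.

Answer: 106 113

Derivation:
Round 1 (k=47): L=216 R=161
Round 2 (k=38): L=161 R=53
Round 3 (k=29): L=53 R=169
Round 4 (k=10): L=169 R=148
Round 5 (k=3): L=148 R=106
Round 6 (k=19): L=106 R=113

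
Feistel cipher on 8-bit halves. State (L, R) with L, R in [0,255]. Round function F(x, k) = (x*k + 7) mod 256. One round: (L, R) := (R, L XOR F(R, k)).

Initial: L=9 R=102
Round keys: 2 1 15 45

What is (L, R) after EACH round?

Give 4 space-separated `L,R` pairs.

Answer: 102,218 218,135 135,42 42,238

Derivation:
Round 1 (k=2): L=102 R=218
Round 2 (k=1): L=218 R=135
Round 3 (k=15): L=135 R=42
Round 4 (k=45): L=42 R=238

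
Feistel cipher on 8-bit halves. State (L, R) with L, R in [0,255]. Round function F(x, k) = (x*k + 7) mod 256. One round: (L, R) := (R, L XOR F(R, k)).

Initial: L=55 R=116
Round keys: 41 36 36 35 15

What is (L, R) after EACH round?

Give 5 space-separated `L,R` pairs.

Answer: 116,172 172,67 67,223 223,199 199,111

Derivation:
Round 1 (k=41): L=116 R=172
Round 2 (k=36): L=172 R=67
Round 3 (k=36): L=67 R=223
Round 4 (k=35): L=223 R=199
Round 5 (k=15): L=199 R=111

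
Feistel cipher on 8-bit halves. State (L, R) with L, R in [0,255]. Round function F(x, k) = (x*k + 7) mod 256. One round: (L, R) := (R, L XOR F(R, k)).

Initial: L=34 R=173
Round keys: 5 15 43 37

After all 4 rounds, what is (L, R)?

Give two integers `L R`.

Round 1 (k=5): L=173 R=74
Round 2 (k=15): L=74 R=240
Round 3 (k=43): L=240 R=29
Round 4 (k=37): L=29 R=200

Answer: 29 200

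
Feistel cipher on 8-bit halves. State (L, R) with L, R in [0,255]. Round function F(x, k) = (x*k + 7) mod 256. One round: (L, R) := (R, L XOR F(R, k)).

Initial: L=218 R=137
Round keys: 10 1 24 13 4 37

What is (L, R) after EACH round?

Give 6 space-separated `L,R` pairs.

Answer: 137,187 187,75 75,180 180,96 96,51 51,6

Derivation:
Round 1 (k=10): L=137 R=187
Round 2 (k=1): L=187 R=75
Round 3 (k=24): L=75 R=180
Round 4 (k=13): L=180 R=96
Round 5 (k=4): L=96 R=51
Round 6 (k=37): L=51 R=6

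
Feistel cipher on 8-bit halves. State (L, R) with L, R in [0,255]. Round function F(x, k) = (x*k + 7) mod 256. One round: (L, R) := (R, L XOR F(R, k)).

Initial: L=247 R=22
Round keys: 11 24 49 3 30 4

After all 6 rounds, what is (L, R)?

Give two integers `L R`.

Answer: 193 35

Derivation:
Round 1 (k=11): L=22 R=14
Round 2 (k=24): L=14 R=65
Round 3 (k=49): L=65 R=118
Round 4 (k=3): L=118 R=40
Round 5 (k=30): L=40 R=193
Round 6 (k=4): L=193 R=35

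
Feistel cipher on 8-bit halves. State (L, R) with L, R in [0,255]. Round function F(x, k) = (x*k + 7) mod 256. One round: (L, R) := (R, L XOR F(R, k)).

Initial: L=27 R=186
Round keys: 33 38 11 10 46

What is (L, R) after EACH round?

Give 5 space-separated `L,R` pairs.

Answer: 186,26 26,89 89,192 192,222 222,43

Derivation:
Round 1 (k=33): L=186 R=26
Round 2 (k=38): L=26 R=89
Round 3 (k=11): L=89 R=192
Round 4 (k=10): L=192 R=222
Round 5 (k=46): L=222 R=43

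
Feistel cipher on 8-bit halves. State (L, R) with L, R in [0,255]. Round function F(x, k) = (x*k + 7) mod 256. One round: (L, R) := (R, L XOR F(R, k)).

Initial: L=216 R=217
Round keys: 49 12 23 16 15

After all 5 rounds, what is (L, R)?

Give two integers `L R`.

Answer: 169 191

Derivation:
Round 1 (k=49): L=217 R=72
Round 2 (k=12): L=72 R=190
Round 3 (k=23): L=190 R=81
Round 4 (k=16): L=81 R=169
Round 5 (k=15): L=169 R=191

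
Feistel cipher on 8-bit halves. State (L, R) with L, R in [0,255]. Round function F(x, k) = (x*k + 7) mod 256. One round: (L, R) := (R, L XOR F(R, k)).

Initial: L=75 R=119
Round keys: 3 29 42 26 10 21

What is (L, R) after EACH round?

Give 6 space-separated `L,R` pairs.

Answer: 119,39 39,5 5,254 254,214 214,157 157,62

Derivation:
Round 1 (k=3): L=119 R=39
Round 2 (k=29): L=39 R=5
Round 3 (k=42): L=5 R=254
Round 4 (k=26): L=254 R=214
Round 5 (k=10): L=214 R=157
Round 6 (k=21): L=157 R=62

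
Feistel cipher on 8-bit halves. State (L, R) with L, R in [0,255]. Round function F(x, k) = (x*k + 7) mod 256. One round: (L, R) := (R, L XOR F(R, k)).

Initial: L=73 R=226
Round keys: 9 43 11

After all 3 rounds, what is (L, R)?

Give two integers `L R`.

Answer: 117 190

Derivation:
Round 1 (k=9): L=226 R=176
Round 2 (k=43): L=176 R=117
Round 3 (k=11): L=117 R=190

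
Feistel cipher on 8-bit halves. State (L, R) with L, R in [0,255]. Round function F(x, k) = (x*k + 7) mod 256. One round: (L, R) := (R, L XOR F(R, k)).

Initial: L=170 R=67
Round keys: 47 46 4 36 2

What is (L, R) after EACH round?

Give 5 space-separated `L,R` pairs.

Answer: 67,254 254,232 232,89 89,99 99,148

Derivation:
Round 1 (k=47): L=67 R=254
Round 2 (k=46): L=254 R=232
Round 3 (k=4): L=232 R=89
Round 4 (k=36): L=89 R=99
Round 5 (k=2): L=99 R=148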